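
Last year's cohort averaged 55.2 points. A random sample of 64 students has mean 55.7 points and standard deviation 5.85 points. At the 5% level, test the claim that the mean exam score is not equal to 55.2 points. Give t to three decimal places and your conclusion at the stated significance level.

H0: μ = 55.2; H1: μ ≠ 55.2 (one-sample t-test, two-sided).
t = (x̄ − μ₀)/(s/√n) = (55.7 − 55.2)/(5.85/√64) = 0.684
df = n − 1 = 63
Two-sided p-value ≈ 0.497
Since p ≈ 0.497 > α = 0.05, fail to reject H0; the data do not provide sufficient evidence against H0.

t = 0.684; fail to reject H0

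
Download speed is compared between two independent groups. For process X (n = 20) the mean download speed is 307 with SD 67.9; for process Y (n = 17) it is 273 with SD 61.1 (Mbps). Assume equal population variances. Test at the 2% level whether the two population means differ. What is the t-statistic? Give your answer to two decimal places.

1.59

Let group 1 = process X, group 2 = process Y. H0: μ_1 = μ_2; H1: μ_1 ≠ μ_2 (two-sample pooled-variance t-test, two-sided).
s_p² = [(20−1)·67.9² + (17−1)·61.1²]/(20+17−2) = 4209.4
t = (307 − 273)/√[4209.4·(1/20 + 1/17)] = 1.59
df = n₁ + n₂ − 2 = 35
Two-sided p-value ≈ 0.1212
Since p ≈ 0.1212 > α = 0.02, fail to reject H0; the evidence is not statistically significant.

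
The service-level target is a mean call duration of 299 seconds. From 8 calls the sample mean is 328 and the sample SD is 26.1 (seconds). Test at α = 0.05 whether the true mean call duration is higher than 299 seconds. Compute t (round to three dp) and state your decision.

t = 3.143; reject H0

H0: μ = 299; H1: μ > 299 (one-sample t-test, right-tailed).
t = (x̄ − μ₀)/(s/√n) = (328 − 299)/(26.1/√8) = 3.143
df = n − 1 = 7
p-value = P(T ≥ 3.143) ≈ 0.008
Since p ≈ 0.008 < α = 0.05, reject H0; the data support H1.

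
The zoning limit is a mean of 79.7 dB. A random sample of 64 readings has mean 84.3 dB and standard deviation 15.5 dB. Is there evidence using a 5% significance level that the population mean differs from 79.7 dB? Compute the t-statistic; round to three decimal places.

H0: μ = 79.7; H1: μ ≠ 79.7 (one-sample t-test, two-sided).
t = (x̄ − μ₀)/(s/√n) = (84.3 − 79.7)/(15.5/√64) = 2.374
df = n − 1 = 63
Two-sided p-value ≈ 0.0206
Since p ≈ 0.0206 < α = 0.05, reject H0; the data support H1.

2.374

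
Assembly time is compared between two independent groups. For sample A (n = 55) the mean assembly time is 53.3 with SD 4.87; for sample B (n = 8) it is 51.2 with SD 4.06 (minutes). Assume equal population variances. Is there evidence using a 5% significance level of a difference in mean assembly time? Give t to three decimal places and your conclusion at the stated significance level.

t = 1.160; fail to reject H0

Let group 1 = sample A, group 2 = sample B. H0: μ_1 = μ_2; H1: μ_1 ≠ μ_2 (two-sample pooled-variance t-test, two-sided).
s_p² = [(55−1)·4.87² + (8−1)·4.06²]/(55+8−2) = 22.8868
t = (53.3 − 51.2)/√[22.8868·(1/55 + 1/8)] = 1.160
df = n₁ + n₂ − 2 = 61
Two-sided p-value ≈ 0.2505
Since p ≈ 0.2505 > α = 0.05, fail to reject H0; the data do not provide sufficient evidence against H0.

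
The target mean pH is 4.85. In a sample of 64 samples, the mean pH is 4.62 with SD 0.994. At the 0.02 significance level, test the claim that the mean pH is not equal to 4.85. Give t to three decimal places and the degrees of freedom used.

t = -1.851, df = 63

H0: μ = 4.85; H1: μ ≠ 4.85 (one-sample t-test, two-sided).
t = (x̄ − μ₀)/(s/√n) = (4.62 − 4.85)/(0.994/√64) = -1.851
df = n − 1 = 63
Two-sided p-value ≈ 0.0688
Since p ≈ 0.0688 > α = 0.02, fail to reject H0; the evidence is not statistically significant.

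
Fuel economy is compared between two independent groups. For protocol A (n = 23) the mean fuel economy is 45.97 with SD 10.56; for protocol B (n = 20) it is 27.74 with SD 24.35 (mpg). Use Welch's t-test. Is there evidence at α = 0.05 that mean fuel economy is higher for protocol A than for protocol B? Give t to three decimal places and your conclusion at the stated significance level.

t = 3.104; reject H0

Let group 1 = protocol A, group 2 = protocol B. H0: μ_1 = μ_2; H1: μ_1 > μ_2 (Welch's two-sample t-test, right-tailed).
t = (x̄_1 − x̄_2)/√(s_1²/n_1 + s_2²/n_2) = (45.97 − 27.74)/√(10.56²/23 + 24.35²/20) = 3.104
Welch–Satterthwaite df ≈ 25.14
p-value = P(T ≥ 3.104) ≈ 0.0023
Since p ≈ 0.0023 < α = 0.05, reject H0; the evidence is statistically significant.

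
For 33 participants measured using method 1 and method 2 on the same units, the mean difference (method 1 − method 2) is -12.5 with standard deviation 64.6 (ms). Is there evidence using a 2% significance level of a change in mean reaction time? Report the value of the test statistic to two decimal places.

H0: μ_d = 0; H1: μ_d ≠ 0 (paired t-test on the differences, two-sided).
t = d̄/(s_d/√n) = -12.5/(64.6/√33) = -1.11
df = n − 1 = 32
Two-sided p-value ≈ 0.275
Since p ≈ 0.275 > α = 0.02, fail to reject H0; the evidence is not statistically significant.

-1.11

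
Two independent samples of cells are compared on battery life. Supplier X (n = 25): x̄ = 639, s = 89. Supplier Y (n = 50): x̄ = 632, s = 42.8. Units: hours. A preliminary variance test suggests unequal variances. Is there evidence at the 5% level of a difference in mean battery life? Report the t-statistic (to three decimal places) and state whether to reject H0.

t = 0.372; fail to reject H0

Let group 1 = supplier X, group 2 = supplier Y. H0: μ_1 = μ_2; H1: μ_1 ≠ μ_2 (Welch's two-sample t-test, two-sided).
t = (x̄_1 − x̄_2)/√(s_1²/n_1 + s_2²/n_2) = (639 − 632)/√(89²/25 + 42.8²/50) = 0.372
Welch–Satterthwaite df ≈ 29.68
Two-sided p-value ≈ 0.712
Since p ≈ 0.712 > α = 0.05, fail to reject H0; the data do not provide sufficient evidence against H0.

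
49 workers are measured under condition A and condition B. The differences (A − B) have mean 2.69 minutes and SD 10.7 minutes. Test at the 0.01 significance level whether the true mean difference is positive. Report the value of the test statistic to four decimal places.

1.7598

H0: μ_d = 0; H1: μ_d > 0 (paired t-test on the differences, right-tailed).
t = d̄/(s_d/√n) = 2.69/(10.7/√49) = 1.7598
df = n − 1 = 48
p-value = P(T ≥ 1.7598) ≈ 0.042
Since p ≈ 0.042 > α = 0.01, fail to reject H0; the evidence is not statistically significant.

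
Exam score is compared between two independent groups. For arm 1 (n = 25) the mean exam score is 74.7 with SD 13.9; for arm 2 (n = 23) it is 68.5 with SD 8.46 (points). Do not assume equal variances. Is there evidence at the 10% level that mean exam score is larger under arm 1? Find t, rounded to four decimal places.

1.8831

Let group 1 = arm 1, group 2 = arm 2. H0: μ_1 = μ_2; H1: μ_1 > μ_2 (Welch's two-sample t-test, right-tailed).
t = (x̄_1 − x̄_2)/√(s_1²/n_1 + s_2²/n_2) = (74.7 − 68.5)/√(13.9²/25 + 8.46²/23) = 1.8831
Welch–Satterthwaite df ≈ 40.12
p-value = P(T ≥ 1.8831) ≈ 0.0335
Since p ≈ 0.0335 < α = 0.1, reject H0; the data support H1.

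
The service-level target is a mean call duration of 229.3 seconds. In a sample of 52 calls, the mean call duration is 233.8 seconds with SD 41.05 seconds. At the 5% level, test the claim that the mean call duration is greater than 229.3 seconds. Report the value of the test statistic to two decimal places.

H0: μ = 229.3; H1: μ > 229.3 (one-sample t-test, right-tailed).
t = (x̄ − μ₀)/(s/√n) = (233.8 − 229.3)/(41.05/√52) = 0.79
df = n − 1 = 51
p-value = P(T ≥ 0.79) ≈ 0.216
Since p ≈ 0.216 > α = 0.05, fail to reject H0; the evidence is not statistically significant.

0.79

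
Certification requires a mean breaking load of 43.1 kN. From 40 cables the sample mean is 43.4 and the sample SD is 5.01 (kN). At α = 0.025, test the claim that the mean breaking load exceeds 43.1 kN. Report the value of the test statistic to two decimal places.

0.38

H0: μ = 43.1; H1: μ > 43.1 (one-sample t-test, right-tailed).
t = (x̄ − μ₀)/(s/√n) = (43.4 − 43.1)/(5.01/√40) = 0.38
df = n − 1 = 39
p-value = P(T ≥ 0.38) ≈ 0.353
Since p ≈ 0.353 > α = 0.025, fail to reject H0; the data do not provide sufficient evidence against H0.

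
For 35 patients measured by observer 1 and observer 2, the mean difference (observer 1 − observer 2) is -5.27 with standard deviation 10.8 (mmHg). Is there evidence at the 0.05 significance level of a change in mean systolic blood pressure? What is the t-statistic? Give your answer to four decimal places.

-2.8868

H0: μ_d = 0; H1: μ_d ≠ 0 (paired t-test on the differences, two-sided).
t = d̄/(s_d/√n) = -5.27/(10.8/√35) = -2.8868
df = n − 1 = 34
Two-sided p-value ≈ 0.0067
Since p ≈ 0.0067 < α = 0.05, reject H0; the evidence is statistically significant.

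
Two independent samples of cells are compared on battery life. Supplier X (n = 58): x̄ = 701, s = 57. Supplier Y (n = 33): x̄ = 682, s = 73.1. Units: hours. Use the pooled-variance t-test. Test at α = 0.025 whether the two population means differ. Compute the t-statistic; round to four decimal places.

1.3774

Let group 1 = supplier X, group 2 = supplier Y. H0: μ_1 = μ_2; H1: μ_1 ≠ μ_2 (two-sample pooled-variance t-test, two-sided).
s_p² = [(58−1)·57² + (33−1)·73.1²]/(58+33−2) = 4002.12
t = (701 − 682)/√[4002.12·(1/58 + 1/33)] = 1.3774
df = n₁ + n₂ − 2 = 89
Two-sided p-value ≈ 0.1718
Since p ≈ 0.1718 > α = 0.025, fail to reject H0; the evidence is not statistically significant.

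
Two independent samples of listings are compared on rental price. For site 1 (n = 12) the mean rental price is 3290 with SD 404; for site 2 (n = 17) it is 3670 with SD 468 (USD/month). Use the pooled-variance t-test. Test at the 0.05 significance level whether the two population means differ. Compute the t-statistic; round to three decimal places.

-2.275

Let group 1 = site 1, group 2 = site 2. H0: μ_1 = μ_2; H1: μ_1 ≠ μ_2 (two-sample pooled-variance t-test, two-sided).
s_p² = [(12−1)·404² + (17−1)·468²]/(12+17−2) = 196287
t = (3290 − 3670)/√[196287·(1/12 + 1/17)] = -2.275
df = n₁ + n₂ − 2 = 27
Two-sided p-value ≈ 0.0311
Since p ≈ 0.0311 < α = 0.05, reject H0; the data support H1.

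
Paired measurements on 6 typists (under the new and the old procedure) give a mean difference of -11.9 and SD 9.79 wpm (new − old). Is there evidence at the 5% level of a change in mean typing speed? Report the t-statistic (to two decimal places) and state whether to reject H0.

H0: μ_d = 0; H1: μ_d ≠ 0 (paired t-test on the differences, two-sided).
t = d̄/(s_d/√n) = -11.9/(9.79/√6) = -2.98
df = n − 1 = 5
Two-sided p-value ≈ 0.031
Since p ≈ 0.031 < α = 0.05, reject H0; the data support H1.

t = -2.98; reject H0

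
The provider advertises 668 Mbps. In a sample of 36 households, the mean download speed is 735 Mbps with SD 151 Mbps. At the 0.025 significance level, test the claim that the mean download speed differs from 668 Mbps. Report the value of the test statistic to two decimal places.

H0: μ = 668; H1: μ ≠ 668 (one-sample t-test, two-sided).
t = (x̄ − μ₀)/(s/√n) = (735 − 668)/(151/√36) = 2.66
df = n − 1 = 35
Two-sided p-value ≈ 0.0116
Since p ≈ 0.0116 < α = 0.025, reject H0; the data support H1.

2.66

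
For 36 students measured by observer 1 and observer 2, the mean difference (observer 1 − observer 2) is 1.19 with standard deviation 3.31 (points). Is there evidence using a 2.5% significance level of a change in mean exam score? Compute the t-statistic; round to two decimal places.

2.16

H0: μ_d = 0; H1: μ_d ≠ 0 (paired t-test on the differences, two-sided).
t = d̄/(s_d/√n) = 1.19/(3.31/√36) = 2.16
df = n − 1 = 35
Two-sided p-value ≈ 0.038
Since p ≈ 0.038 > α = 0.025, fail to reject H0; the evidence is not statistically significant.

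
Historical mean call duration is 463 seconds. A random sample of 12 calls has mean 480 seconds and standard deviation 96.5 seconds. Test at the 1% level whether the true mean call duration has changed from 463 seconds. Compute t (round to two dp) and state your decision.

t = 0.61; fail to reject H0

H0: μ = 463; H1: μ ≠ 463 (one-sample t-test, two-sided).
t = (x̄ − μ₀)/(s/√n) = (480 − 463)/(96.5/√12) = 0.61
df = n − 1 = 11
Two-sided p-value ≈ 0.5541
Since p ≈ 0.5541 > α = 0.01, fail to reject H0; the evidence is not statistically significant.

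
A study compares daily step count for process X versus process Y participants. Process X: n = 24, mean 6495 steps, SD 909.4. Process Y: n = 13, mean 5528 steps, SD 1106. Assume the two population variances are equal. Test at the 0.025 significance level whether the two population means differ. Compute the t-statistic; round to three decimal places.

Let group 1 = process X, group 2 = process Y. H0: μ_1 = μ_2; H1: μ_1 ≠ μ_2 (two-sample pooled-variance t-test, two-sided).
s_p² = [(24−1)·909.4² + (13−1)·1106²]/(24+13−2) = 962858
t = (6495 − 5528)/√[962858·(1/24 + 1/13)] = 2.862
df = n₁ + n₂ − 2 = 35
Two-sided p-value ≈ 0.007
Since p ≈ 0.007 < α = 0.025, reject H0; the data support H1.

2.862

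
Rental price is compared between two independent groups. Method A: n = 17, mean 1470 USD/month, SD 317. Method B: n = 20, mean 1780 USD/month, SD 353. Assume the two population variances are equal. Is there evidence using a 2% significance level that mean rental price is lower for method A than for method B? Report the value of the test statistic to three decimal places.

-2.788

Let group 1 = method A, group 2 = method B. H0: μ_1 = μ_2; H1: μ_1 < μ_2 (two-sample pooled-variance t-test, left-tailed).
s_p² = [(17−1)·317² + (20−1)·353²]/(17+20−2) = 113583
t = (1470 − 1780)/√[113583·(1/17 + 1/20)] = -2.788
df = n₁ + n₂ − 2 = 35
p-value = P(T ≤ -2.788) ≈ 0.004
Since p ≈ 0.004 < α = 0.02, reject H0; the evidence is statistically significant.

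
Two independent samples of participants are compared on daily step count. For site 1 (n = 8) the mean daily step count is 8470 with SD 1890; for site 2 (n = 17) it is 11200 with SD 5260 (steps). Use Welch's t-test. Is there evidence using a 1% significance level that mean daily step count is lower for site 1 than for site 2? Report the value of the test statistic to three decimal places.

-1.896

Let group 1 = site 1, group 2 = site 2. H0: μ_1 = μ_2; H1: μ_1 < μ_2 (Welch's two-sample t-test, left-tailed).
t = (x̄_1 − x̄_2)/√(s_1²/n_1 + s_2²/n_2) = (8470 − 11200)/√(1890²/8 + 5260²/17) = -1.896
Welch–Satterthwaite df ≈ 22.17
p-value = P(T ≤ -1.896) ≈ 0.0356
Since p ≈ 0.0356 > α = 0.01, fail to reject H0; the data do not provide sufficient evidence against H0.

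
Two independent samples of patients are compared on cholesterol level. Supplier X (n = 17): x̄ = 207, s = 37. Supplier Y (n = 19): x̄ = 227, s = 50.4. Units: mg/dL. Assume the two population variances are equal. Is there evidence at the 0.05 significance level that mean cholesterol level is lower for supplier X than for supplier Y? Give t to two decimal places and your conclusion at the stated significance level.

Let group 1 = supplier X, group 2 = supplier Y. H0: μ_1 = μ_2; H1: μ_1 < μ_2 (two-sample pooled-variance t-test, left-tailed).
s_p² = [(17−1)·37² + (19−1)·50.4²]/(17+19−2) = 1989.03
t = (207 − 227)/√[1989.03·(1/17 + 1/19)] = -1.34
df = n₁ + n₂ − 2 = 34
p-value = P(T ≤ -1.34) ≈ 0.094
Since p ≈ 0.094 > α = 0.05, fail to reject H0; the data do not provide sufficient evidence against H0.

t = -1.34; fail to reject H0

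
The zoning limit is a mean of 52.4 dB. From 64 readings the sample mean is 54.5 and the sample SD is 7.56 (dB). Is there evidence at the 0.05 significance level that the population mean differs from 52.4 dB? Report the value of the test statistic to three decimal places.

2.222

H0: μ = 52.4; H1: μ ≠ 52.4 (one-sample t-test, two-sided).
t = (x̄ − μ₀)/(s/√n) = (54.5 − 52.4)/(7.56/√64) = 2.222
df = n − 1 = 63
Two-sided p-value ≈ 0.030
Since p ≈ 0.030 < α = 0.05, reject H0; the data support H1.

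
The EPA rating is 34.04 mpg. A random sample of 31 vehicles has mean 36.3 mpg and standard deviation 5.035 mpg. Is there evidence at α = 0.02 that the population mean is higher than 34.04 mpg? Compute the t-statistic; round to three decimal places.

H0: μ = 34.04; H1: μ > 34.04 (one-sample t-test, right-tailed).
t = (x̄ − μ₀)/(s/√n) = (36.3 − 34.04)/(5.035/√31) = 2.499
df = n − 1 = 30
p-value = P(T ≥ 2.499) ≈ 0.009
Since p ≈ 0.009 < α = 0.02, reject H0; the data support H1.

2.499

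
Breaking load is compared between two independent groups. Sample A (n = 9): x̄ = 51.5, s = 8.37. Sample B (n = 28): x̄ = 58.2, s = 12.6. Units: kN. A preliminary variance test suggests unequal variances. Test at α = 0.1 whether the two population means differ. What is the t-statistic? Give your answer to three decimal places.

Let group 1 = sample A, group 2 = sample B. H0: μ_1 = μ_2; H1: μ_1 ≠ μ_2 (Welch's two-sample t-test, two-sided).
t = (x̄_1 − x̄_2)/√(s_1²/n_1 + s_2²/n_2) = (51.5 − 58.2)/√(8.37²/9 + 12.6²/28) = -1.827
Welch–Satterthwaite df ≈ 20.65
Two-sided p-value ≈ 0.082
Since p ≈ 0.082 < α = 0.1, reject H0; the evidence is statistically significant.

-1.827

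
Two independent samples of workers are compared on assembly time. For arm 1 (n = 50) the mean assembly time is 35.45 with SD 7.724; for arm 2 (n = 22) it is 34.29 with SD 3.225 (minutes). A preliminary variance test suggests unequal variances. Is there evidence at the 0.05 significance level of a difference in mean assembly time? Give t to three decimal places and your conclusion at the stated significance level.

t = 0.899; fail to reject H0

Let group 1 = arm 1, group 2 = arm 2. H0: μ_1 = μ_2; H1: μ_1 ≠ μ_2 (Welch's two-sample t-test, two-sided).
t = (x̄_1 − x̄_2)/√(s_1²/n_1 + s_2²/n_2) = (35.45 − 34.29)/√(7.724²/50 + 3.225²/22) = 0.899
Welch–Satterthwaite df ≈ 69.91
Two-sided p-value ≈ 0.3719
Since p ≈ 0.3719 > α = 0.05, fail to reject H0; the evidence is not statistically significant.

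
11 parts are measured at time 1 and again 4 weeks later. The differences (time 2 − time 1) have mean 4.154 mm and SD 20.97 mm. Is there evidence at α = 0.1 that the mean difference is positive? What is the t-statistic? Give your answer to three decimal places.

0.657

H0: μ_d = 0; H1: μ_d > 0 (paired t-test on the differences, right-tailed).
t = d̄/(s_d/√n) = 4.154/(20.97/√11) = 0.657
df = n − 1 = 10
p-value = P(T ≥ 0.657) ≈ 0.2630
Since p ≈ 0.2630 > α = 0.1, fail to reject H0; the evidence is not statistically significant.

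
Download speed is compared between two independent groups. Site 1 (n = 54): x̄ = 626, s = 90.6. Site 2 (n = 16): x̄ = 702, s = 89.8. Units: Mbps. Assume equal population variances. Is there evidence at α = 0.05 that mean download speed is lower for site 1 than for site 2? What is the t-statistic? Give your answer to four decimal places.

Let group 1 = site 1, group 2 = site 2. H0: μ_1 = μ_2; H1: μ_1 < μ_2 (two-sample pooled-variance t-test, left-tailed).
s_p² = [(54−1)·90.6² + (16−1)·89.8²]/(54+16−2) = 8176.52
t = (626 − 702)/√[8176.52·(1/54 + 1/16)] = -2.9528
df = n₁ + n₂ − 2 = 68
p-value = P(T ≤ -2.9528) ≈ 0.0022
Since p ≈ 0.0022 < α = 0.05, reject H0; the evidence is statistically significant.

-2.9528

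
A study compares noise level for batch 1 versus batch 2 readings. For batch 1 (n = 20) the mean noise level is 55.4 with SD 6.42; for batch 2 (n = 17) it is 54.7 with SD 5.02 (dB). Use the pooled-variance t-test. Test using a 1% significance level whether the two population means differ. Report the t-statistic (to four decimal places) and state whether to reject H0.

Let group 1 = batch 1, group 2 = batch 2. H0: μ_1 = μ_2; H1: μ_1 ≠ μ_2 (two-sample pooled-variance t-test, two-sided).
s_p² = [(20−1)·6.42² + (17−1)·5.02²]/(20+17−2) = 33.8948
t = (55.4 − 54.7)/√[33.8948·(1/20 + 1/17)] = 0.3645
df = n₁ + n₂ − 2 = 35
Two-sided p-value ≈ 0.718
Since p ≈ 0.718 > α = 0.01, fail to reject H0; the data do not provide sufficient evidence against H0.

t = 0.3645; fail to reject H0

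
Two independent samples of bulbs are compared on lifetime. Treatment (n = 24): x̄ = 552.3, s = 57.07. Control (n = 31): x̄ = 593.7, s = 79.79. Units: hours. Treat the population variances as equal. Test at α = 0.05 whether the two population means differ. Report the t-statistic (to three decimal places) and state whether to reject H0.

Let group 1 = treatment, group 2 = control. H0: μ_1 = μ_2; H1: μ_1 ≠ μ_2 (two-sample pooled-variance t-test, two-sided).
s_p² = [(24−1)·57.07² + (31−1)·79.79²]/(24+31−2) = 5017.06
t = (552.3 − 593.7)/√[5017.06·(1/24 + 1/31)] = -2.150
df = n₁ + n₂ − 2 = 53
Two-sided p-value ≈ 0.036
Since p ≈ 0.036 < α = 0.05, reject H0; the data support H1.

t = -2.150; reject H0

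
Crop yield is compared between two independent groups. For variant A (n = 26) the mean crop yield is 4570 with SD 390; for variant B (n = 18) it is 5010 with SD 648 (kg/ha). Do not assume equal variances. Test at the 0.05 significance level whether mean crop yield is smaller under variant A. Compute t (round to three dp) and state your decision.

Let group 1 = variant A, group 2 = variant B. H0: μ_1 = μ_2; H1: μ_1 < μ_2 (Welch's two-sample t-test, left-tailed).
t = (x̄_1 − x̄_2)/√(s_1²/n_1 + s_2²/n_2) = (4570 − 5010)/√(390²/26 + 648²/18) = -2.576
Welch–Satterthwaite df ≈ 25.50
p-value = P(T ≤ -2.576) ≈ 0.0081
Since p ≈ 0.0081 < α = 0.05, reject H0; the data support H1.

t = -2.576; reject H0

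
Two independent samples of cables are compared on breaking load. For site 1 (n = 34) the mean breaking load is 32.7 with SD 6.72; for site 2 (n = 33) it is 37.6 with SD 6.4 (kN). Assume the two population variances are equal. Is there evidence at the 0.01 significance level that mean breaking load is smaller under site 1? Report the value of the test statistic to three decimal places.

Let group 1 = site 1, group 2 = site 2. H0: μ_1 = μ_2; H1: μ_1 < μ_2 (two-sample pooled-variance t-test, left-tailed).
s_p² = [(34−1)·6.72² + (33−1)·6.4²]/(34+33−2) = 43.0915
t = (32.7 − 37.6)/√[43.0915·(1/34 + 1/33)] = -3.055
df = n₁ + n₂ − 2 = 65
p-value = P(T ≤ -3.055) ≈ 0.002
Since p ≈ 0.002 < α = 0.01, reject H0; the data support H1.

-3.055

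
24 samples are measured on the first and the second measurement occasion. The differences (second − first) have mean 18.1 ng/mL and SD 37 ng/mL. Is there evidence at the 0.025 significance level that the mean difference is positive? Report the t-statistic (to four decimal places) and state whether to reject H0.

H0: μ_d = 0; H1: μ_d > 0 (paired t-test on the differences, right-tailed).
t = d̄/(s_d/√n) = 18.1/(37/√24) = 2.3965
df = n − 1 = 23
p-value = P(T ≥ 2.3965) ≈ 0.0125
Since p ≈ 0.0125 < α = 0.025, reject H0; the data support H1.

t = 2.3965; reject H0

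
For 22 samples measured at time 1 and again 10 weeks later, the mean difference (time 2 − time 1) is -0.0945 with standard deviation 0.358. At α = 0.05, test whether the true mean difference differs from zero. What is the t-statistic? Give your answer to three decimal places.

-1.238

H0: μ_d = 0; H1: μ_d ≠ 0 (paired t-test on the differences, two-sided).
t = d̄/(s_d/√n) = -0.0945/(0.358/√22) = -1.238
df = n − 1 = 21
Two-sided p-value ≈ 0.2293
Since p ≈ 0.2293 > α = 0.05, fail to reject H0; the evidence is not statistically significant.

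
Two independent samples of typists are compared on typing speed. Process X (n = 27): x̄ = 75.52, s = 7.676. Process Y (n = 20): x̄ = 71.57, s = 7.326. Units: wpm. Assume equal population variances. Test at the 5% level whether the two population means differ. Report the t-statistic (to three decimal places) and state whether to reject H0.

Let group 1 = process X, group 2 = process Y. H0: μ_1 = μ_2; H1: μ_1 ≠ μ_2 (two-sample pooled-variance t-test, two-sided).
s_p² = [(27−1)·7.676² + (20−1)·7.326²]/(27+20−2) = 56.704
t = (75.52 − 71.57)/√[56.704·(1/27 + 1/20)] = 1.778
df = n₁ + n₂ − 2 = 45
Two-sided p-value ≈ 0.082
Since p ≈ 0.082 > α = 0.05, fail to reject H0; the data do not provide sufficient evidence against H0.

t = 1.778; fail to reject H0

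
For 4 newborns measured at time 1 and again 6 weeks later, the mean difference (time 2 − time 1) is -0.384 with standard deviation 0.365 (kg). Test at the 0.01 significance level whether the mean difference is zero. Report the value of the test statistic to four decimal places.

H0: μ_d = 0; H1: μ_d ≠ 0 (paired t-test on the differences, two-sided).
t = d̄/(s_d/√n) = -0.384/(0.365/√4) = -2.1041
df = n − 1 = 3
Two-sided p-value ≈ 0.1261
Since p ≈ 0.1261 > α = 0.01, fail to reject H0; the evidence is not statistically significant.

-2.1041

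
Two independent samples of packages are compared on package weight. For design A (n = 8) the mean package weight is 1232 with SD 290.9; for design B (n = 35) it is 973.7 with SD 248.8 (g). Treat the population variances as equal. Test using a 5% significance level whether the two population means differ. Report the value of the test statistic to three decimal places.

Let group 1 = design A, group 2 = design B. H0: μ_1 = μ_2; H1: μ_1 ≠ μ_2 (two-sample pooled-variance t-test, two-sided).
s_p² = [(8−1)·290.9² + (35−1)·248.8²]/(8+35−2) = 65780.7
t = (1232 − 973.7)/√[65780.7·(1/8 + 1/35)] = 2.570
df = n₁ + n₂ − 2 = 41
Two-sided p-value ≈ 0.0139
Since p ≈ 0.0139 < α = 0.05, reject H0; the data support H1.

2.570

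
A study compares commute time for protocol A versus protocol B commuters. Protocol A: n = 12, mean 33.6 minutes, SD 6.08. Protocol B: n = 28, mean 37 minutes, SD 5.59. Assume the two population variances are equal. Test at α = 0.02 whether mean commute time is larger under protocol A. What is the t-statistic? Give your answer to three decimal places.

Let group 1 = protocol A, group 2 = protocol B. H0: μ_1 = μ_2; H1: μ_1 > μ_2 (two-sample pooled-variance t-test, right-tailed).
s_p² = [(12−1)·6.08² + (28−1)·5.59²]/(12+28−2) = 32.9034
t = (33.6 − 37)/√[32.9034·(1/12 + 1/28)] = -1.718
df = n₁ + n₂ − 2 = 38
p-value = P(T ≥ -1.718) ≈ 0.9530
Since p ≈ 0.9530 > α = 0.02, fail to reject H0; the data do not provide sufficient evidence against H0.

-1.718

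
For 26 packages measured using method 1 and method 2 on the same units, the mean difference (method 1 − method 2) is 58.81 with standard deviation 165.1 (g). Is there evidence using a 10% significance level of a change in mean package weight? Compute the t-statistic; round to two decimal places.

1.82

H0: μ_d = 0; H1: μ_d ≠ 0 (paired t-test on the differences, two-sided).
t = d̄/(s_d/√n) = 58.81/(165.1/√26) = 1.82
df = n − 1 = 25
Two-sided p-value ≈ 0.0813
Since p ≈ 0.0813 < α = 0.1, reject H0; the evidence is statistically significant.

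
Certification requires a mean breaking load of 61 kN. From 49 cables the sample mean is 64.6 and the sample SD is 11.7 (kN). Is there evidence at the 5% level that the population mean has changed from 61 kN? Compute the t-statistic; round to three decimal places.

2.154

H0: μ = 61; H1: μ ≠ 61 (one-sample t-test, two-sided).
t = (x̄ − μ₀)/(s/√n) = (64.6 − 61)/(11.7/√49) = 2.154
df = n − 1 = 48
Two-sided p-value ≈ 0.036
Since p ≈ 0.036 < α = 0.05, reject H0; the data support H1.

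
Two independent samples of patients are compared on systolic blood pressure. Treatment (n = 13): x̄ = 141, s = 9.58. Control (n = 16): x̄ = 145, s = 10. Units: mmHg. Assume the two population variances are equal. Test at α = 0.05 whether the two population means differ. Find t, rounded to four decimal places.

Let group 1 = treatment, group 2 = control. H0: μ_1 = μ_2; H1: μ_1 ≠ μ_2 (two-sample pooled-variance t-test, two-sided).
s_p² = [(13−1)·9.58² + (16−1)·10²]/(13+16−2) = 96.3451
t = (141 − 145)/√[96.3451·(1/13 + 1/16)] = -1.0914
df = n₁ + n₂ − 2 = 27
Two-sided p-value ≈ 0.285
Since p ≈ 0.285 > α = 0.05, fail to reject H0; the data do not provide sufficient evidence against H0.

-1.0914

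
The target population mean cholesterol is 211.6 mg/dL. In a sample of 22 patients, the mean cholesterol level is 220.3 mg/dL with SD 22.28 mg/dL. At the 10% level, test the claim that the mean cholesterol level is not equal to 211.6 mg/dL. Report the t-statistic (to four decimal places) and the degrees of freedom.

t = 1.8315, df = 21

H0: μ = 211.6; H1: μ ≠ 211.6 (one-sample t-test, two-sided).
t = (x̄ − μ₀)/(s/√n) = (220.3 − 211.6)/(22.28/√22) = 1.8315
df = n − 1 = 21
Two-sided p-value ≈ 0.0812
Since p ≈ 0.0812 < α = 0.1, reject H0; the data support H1.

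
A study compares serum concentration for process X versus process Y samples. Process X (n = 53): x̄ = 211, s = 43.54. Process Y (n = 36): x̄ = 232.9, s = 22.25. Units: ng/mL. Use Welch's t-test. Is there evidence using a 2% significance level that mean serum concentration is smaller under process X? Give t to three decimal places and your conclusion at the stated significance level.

Let group 1 = process X, group 2 = process Y. H0: μ_1 = μ_2; H1: μ_1 < μ_2 (Welch's two-sample t-test, left-tailed).
t = (x̄_1 − x̄_2)/√(s_1²/n_1 + s_2²/n_2) = (211 − 232.9)/√(43.54²/53 + 22.25²/36) = -3.112
Welch–Satterthwaite df ≈ 81.72
p-value = P(T ≤ -3.112) ≈ 0.0013
Since p ≈ 0.0013 < α = 0.02, reject H0; the data support H1.

t = -3.112; reject H0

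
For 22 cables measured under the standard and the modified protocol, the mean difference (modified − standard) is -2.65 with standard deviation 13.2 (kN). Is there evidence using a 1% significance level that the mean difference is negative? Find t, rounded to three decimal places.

H0: μ_d = 0; H1: μ_d < 0 (paired t-test on the differences, left-tailed).
t = d̄/(s_d/√n) = -2.65/(13.2/√22) = -0.942
df = n − 1 = 21
p-value = P(T ≤ -0.942) ≈ 0.1785
Since p ≈ 0.1785 > α = 0.01, fail to reject H0; the data do not provide sufficient evidence against H0.

-0.942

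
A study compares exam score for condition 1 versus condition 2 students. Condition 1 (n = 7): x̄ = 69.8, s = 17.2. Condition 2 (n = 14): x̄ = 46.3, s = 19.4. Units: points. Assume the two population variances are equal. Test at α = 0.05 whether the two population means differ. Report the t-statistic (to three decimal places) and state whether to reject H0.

Let group 1 = condition 1, group 2 = condition 2. H0: μ_1 = μ_2; H1: μ_1 ≠ μ_2 (two-sample pooled-variance t-test, two-sided).
s_p² = [(7−1)·17.2² + (14−1)·19.4²]/(7+14−2) = 350.933
t = (69.8 − 46.3)/√[350.933·(1/7 + 1/14)] = 2.710
df = n₁ + n₂ − 2 = 19
Two-sided p-value ≈ 0.0139
Since p ≈ 0.0139 < α = 0.05, reject H0; the data support H1.

t = 2.710; reject H0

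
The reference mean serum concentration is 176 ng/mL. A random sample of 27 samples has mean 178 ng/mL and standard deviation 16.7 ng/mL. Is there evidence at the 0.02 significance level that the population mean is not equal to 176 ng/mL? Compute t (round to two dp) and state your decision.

t = 0.62; fail to reject H0

H0: μ = 176; H1: μ ≠ 176 (one-sample t-test, two-sided).
t = (x̄ − μ₀)/(s/√n) = (178 − 176)/(16.7/√27) = 0.62
df = n − 1 = 26
Two-sided p-value ≈ 0.5392
Since p ≈ 0.5392 > α = 0.02, fail to reject H0; the data do not provide sufficient evidence against H0.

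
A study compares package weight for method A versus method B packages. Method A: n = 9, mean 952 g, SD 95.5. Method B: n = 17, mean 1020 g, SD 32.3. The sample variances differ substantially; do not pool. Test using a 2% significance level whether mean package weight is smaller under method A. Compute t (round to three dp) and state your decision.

Let group 1 = method A, group 2 = method B. H0: μ_1 = μ_2; H1: μ_1 < μ_2 (Welch's two-sample t-test, left-tailed).
t = (x̄_1 − x̄_2)/√(s_1²/n_1 + s_2²/n_2) = (952 − 1020)/√(95.5²/9 + 32.3²/17) = -2.074
Welch–Satterthwaite df ≈ 8.98
p-value = P(T ≤ -2.074) ≈ 0.0340
Since p ≈ 0.0340 > α = 0.02, fail to reject H0; the data do not provide sufficient evidence against H0.

t = -2.074; fail to reject H0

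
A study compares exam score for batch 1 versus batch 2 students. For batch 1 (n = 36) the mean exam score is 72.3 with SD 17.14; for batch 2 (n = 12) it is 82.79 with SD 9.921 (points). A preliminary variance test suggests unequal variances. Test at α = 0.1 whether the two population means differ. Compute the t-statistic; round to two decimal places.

-2.59

Let group 1 = batch 1, group 2 = batch 2. H0: μ_1 = μ_2; H1: μ_1 ≠ μ_2 (Welch's two-sample t-test, two-sided).
t = (x̄_1 − x̄_2)/√(s_1²/n_1 + s_2²/n_2) = (72.3 − 82.79)/√(17.14²/36 + 9.921²/12) = -2.59
Welch–Satterthwaite df ≈ 33.39
Two-sided p-value ≈ 0.014
Since p ≈ 0.014 < α = 0.1, reject H0; the evidence is statistically significant.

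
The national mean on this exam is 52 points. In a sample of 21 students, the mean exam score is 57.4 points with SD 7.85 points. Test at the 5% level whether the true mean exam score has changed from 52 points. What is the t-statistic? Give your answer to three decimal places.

3.152

H0: μ = 52; H1: μ ≠ 52 (one-sample t-test, two-sided).
t = (x̄ − μ₀)/(s/√n) = (57.4 − 52)/(7.85/√21) = 3.152
df = n − 1 = 20
Two-sided p-value ≈ 0.0050
Since p ≈ 0.0050 < α = 0.05, reject H0; the data support H1.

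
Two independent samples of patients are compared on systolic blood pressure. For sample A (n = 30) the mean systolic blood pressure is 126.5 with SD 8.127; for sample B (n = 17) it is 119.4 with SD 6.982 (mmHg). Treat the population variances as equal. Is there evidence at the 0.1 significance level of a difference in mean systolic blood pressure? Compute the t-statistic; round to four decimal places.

3.0220

Let group 1 = sample A, group 2 = sample B. H0: μ_1 = μ_2; H1: μ_1 ≠ μ_2 (two-sample pooled-variance t-test, two-sided).
s_p² = [(30−1)·8.127² + (17−1)·6.982²]/(30+17−2) = 59.8971
t = (126.5 − 119.4)/√[59.8971·(1/30 + 1/17)] = 3.0220
df = n₁ + n₂ − 2 = 45
Two-sided p-value ≈ 0.0041
Since p ≈ 0.0041 < α = 0.1, reject H0; the evidence is statistically significant.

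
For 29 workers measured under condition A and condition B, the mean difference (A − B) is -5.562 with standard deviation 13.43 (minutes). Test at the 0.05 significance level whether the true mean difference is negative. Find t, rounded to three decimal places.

H0: μ_d = 0; H1: μ_d < 0 (paired t-test on the differences, left-tailed).
t = d̄/(s_d/√n) = -5.562/(13.43/√29) = -2.230
df = n − 1 = 28
p-value = P(T ≤ -2.230) ≈ 0.017
Since p ≈ 0.017 < α = 0.05, reject H0; the data support H1.

-2.230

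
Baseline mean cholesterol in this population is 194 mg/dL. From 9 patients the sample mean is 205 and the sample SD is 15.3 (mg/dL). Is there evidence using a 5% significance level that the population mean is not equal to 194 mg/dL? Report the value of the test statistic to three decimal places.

2.157

H0: μ = 194; H1: μ ≠ 194 (one-sample t-test, two-sided).
t = (x̄ − μ₀)/(s/√n) = (205 − 194)/(15.3/√9) = 2.157
df = n − 1 = 8
Two-sided p-value ≈ 0.0631
Since p ≈ 0.0631 > α = 0.05, fail to reject H0; the data do not provide sufficient evidence against H0.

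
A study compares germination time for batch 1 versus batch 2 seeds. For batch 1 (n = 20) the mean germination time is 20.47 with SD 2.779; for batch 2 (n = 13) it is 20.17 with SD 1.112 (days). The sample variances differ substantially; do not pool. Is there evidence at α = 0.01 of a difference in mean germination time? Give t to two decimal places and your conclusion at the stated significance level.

t = 0.43; fail to reject H0

Let group 1 = batch 1, group 2 = batch 2. H0: μ_1 = μ_2; H1: μ_1 ≠ μ_2 (Welch's two-sample t-test, two-sided).
t = (x̄_1 − x̄_2)/√(s_1²/n_1 + s_2²/n_2) = (20.47 − 20.17)/√(2.779²/20 + 1.112²/13) = 0.43
Welch–Satterthwaite df ≈ 26.93
Two-sided p-value ≈ 0.669
Since p ≈ 0.669 > α = 0.01, fail to reject H0; the evidence is not statistically significant.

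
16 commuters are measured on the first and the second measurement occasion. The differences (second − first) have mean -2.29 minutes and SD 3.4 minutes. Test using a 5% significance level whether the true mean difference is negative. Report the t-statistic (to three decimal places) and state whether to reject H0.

H0: μ_d = 0; H1: μ_d < 0 (paired t-test on the differences, left-tailed).
t = d̄/(s_d/√n) = -2.29/(3.4/√16) = -2.694
df = n − 1 = 15
p-value = P(T ≤ -2.694) ≈ 0.008
Since p ≈ 0.008 < α = 0.05, reject H0; the evidence is statistically significant.

t = -2.694; reject H0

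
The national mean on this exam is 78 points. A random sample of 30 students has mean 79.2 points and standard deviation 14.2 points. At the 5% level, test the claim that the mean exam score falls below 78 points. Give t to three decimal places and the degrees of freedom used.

H0: μ = 78; H1: μ < 78 (one-sample t-test, left-tailed).
t = (x̄ − μ₀)/(s/√n) = (79.2 − 78)/(14.2/√30) = 0.463
df = n − 1 = 29
p-value = P(T ≤ 0.463) ≈ 0.677
Since p ≈ 0.677 > α = 0.05, fail to reject H0; the data do not provide sufficient evidence against H0.

t = 0.463, df = 29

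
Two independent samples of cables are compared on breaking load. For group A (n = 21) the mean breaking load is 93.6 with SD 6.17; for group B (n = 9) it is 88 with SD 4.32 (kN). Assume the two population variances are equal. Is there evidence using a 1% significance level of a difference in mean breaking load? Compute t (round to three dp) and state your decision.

Let group 1 = group A, group 2 = group B. H0: μ_1 = μ_2; H1: μ_1 ≠ μ_2 (two-sample pooled-variance t-test, two-sided).
s_p² = [(21−1)·6.17² + (9−1)·4.32²]/(21+9−2) = 32.5242
t = (93.6 − 88)/√[32.5242·(1/21 + 1/9)] = 2.465
df = n₁ + n₂ − 2 = 28
Two-sided p-value ≈ 0.0201
Since p ≈ 0.0201 > α = 0.01, fail to reject H0; the data do not provide sufficient evidence against H0.

t = 2.465; fail to reject H0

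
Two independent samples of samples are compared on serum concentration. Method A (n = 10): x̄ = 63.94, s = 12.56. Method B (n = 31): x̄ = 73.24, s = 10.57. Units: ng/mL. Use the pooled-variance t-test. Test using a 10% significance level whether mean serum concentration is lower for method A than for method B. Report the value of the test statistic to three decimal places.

-2.312

Let group 1 = method A, group 2 = method B. H0: μ_1 = μ_2; H1: μ_1 < μ_2 (two-sample pooled-variance t-test, left-tailed).
s_p² = [(10−1)·12.56² + (31−1)·10.57²]/(10+31−2) = 122.347
t = (63.94 − 73.24)/√[122.347·(1/10 + 1/31)] = -2.312
df = n₁ + n₂ − 2 = 39
p-value = P(T ≤ -2.312) ≈ 0.013
Since p ≈ 0.013 < α = 0.1, reject H0; the data support H1.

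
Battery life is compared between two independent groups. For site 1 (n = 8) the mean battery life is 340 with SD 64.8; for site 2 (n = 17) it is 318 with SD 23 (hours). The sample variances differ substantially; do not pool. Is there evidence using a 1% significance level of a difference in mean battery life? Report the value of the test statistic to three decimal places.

Let group 1 = site 1, group 2 = site 2. H0: μ_1 = μ_2; H1: μ_1 ≠ μ_2 (Welch's two-sample t-test, two-sided).
t = (x̄_1 − x̄_2)/√(s_1²/n_1 + s_2²/n_2) = (340 − 318)/√(64.8²/8 + 23²/17) = 0.933
Welch–Satterthwaite df ≈ 7.84
Two-sided p-value ≈ 0.379
Since p ≈ 0.379 > α = 0.01, fail to reject H0; the evidence is not statistically significant.

0.933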